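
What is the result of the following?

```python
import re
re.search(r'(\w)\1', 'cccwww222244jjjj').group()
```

'cc'

`\1` has to match the exact text group 1 already captured.
`re.search` tries every starting position until one works.
The match spans [0:2] → 'cc'.
Captured: group 1 = 'c'.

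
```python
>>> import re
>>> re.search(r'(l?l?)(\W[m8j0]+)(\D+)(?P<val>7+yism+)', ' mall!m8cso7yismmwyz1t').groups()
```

('ll', '!m8', 'cso', '7yismm')

Pattern: optionally the literal 'l', then optionally the literal 'l' (captured); then a non-word character, then one or more of one of [m8j0] (captured); then one or more of a non-digit (captured); then one or more of the literal '7', then the literal 'yis', then one or more of a literal 'm' (captured as 'val').
`search` walks the string left to right and returns the first match it finds.
The match spans [3:17] → 'll!m8cso7yismm'.
Captured: group 1 = 'll', group 2 = '!m8', group 3 = 'cso', group 4 = '7yismm'.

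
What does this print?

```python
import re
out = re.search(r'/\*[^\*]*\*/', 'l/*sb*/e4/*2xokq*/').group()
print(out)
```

`re.search` scans for the first position where the pattern succeeds.
The match spans [1:7] → '/*sb*/'.

/*sb*/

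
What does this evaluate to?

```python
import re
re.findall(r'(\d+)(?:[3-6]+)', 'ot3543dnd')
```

The pattern matches one or more of a digit (captured); then one or more of a character in [3-6] (non-capturing group).
Walking the string: at [2:6] match '3543', group 1 = '354'.
`findall` collects group 1 from the one match (1 total).

['354']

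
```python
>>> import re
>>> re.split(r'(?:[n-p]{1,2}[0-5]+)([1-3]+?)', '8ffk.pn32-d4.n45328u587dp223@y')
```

Because the pattern has a capturing group, `split` also inserts each captured text between the pieces.

['8ffk.', '2', '-d4.', '2', '8u587d', '3', '@y']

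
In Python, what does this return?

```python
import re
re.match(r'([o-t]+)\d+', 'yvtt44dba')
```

None

Pattern: one or more of a character in [o-t] (captured); then one or more of a digit.
With `match`, the pattern is implicitly anchored at the beginning.
Here position 0 doesn't satisfy it, so the call returns None.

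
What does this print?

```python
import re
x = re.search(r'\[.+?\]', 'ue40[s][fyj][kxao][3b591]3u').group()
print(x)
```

[s]

A non-greedy quantifier consumes as few characters as it can — just enough that the remainder of the pattern still matches from where it stops; whatever follows it matches normally.
The match spans [4:7] → '[s]'.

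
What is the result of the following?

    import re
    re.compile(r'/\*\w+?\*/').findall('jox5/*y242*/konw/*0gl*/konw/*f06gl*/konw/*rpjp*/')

['/*y242*/', '/*0gl*/', '/*f06gl*/', '/*rpjp*/']

Scanning left to right: at [4:12] → '/*y242*/'; at [16:23] → '/*0gl*/'; at [27:36] → '/*f06gl*/'; at [40:48] → '/*rpjp*/'.
No capturing groups, so `findall` returns the 4 full match strings.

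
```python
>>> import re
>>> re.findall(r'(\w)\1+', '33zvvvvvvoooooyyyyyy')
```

['3', 'v', 'o', 'y']

After group 1 captures some text, `\1` only succeeds where that same text appears again.
Walking the string: at [0:2] match '33', group 1 = '3'; at [3:9] match 'vvvvvv', group 1 = 'v'; at [9:14] match 'ooooo', group 1 = 'o'; at [14:20] match 'yyyyyy', group 1 = 'y'.
`findall` collects group 1 from each match (4 total).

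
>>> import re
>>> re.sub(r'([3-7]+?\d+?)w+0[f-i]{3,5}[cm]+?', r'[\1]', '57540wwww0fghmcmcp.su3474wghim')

'[57540]cmcp.su3474wghim'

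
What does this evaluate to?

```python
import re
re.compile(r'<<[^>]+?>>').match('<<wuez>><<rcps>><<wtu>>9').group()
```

'<<wuez>>'

`re.match` won't scan ahead — the pattern has to work from the very first character.
The match spans [0:8] → '<<wuez>>'.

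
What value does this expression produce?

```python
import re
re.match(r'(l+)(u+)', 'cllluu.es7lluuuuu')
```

None

`match` is anchored at position 0; if the pattern doesn't fit there, it returns None.
Here the string doesn't start with a match, so the call returns None.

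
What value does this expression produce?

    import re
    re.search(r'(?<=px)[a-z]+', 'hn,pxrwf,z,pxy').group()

'rwf'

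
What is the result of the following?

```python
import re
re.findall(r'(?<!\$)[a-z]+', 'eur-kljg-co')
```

['eur', 'kljg', 'co']

A negative assertion filters positions out without eating any characters.
Walking the string: at [0:3] → 'eur'; at [4:8] → 'kljg'; at [9:11] → 'co'.
No capturing groups, so `findall` returns the 3 full match strings.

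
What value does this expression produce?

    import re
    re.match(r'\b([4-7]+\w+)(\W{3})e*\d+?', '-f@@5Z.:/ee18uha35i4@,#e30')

The pattern matches a word boundary (`\b`, zero-width); then one or more of a character in [4-7], then one or more of a word character (captured); then exactly 3 of a non-word character (captured); then zero or more of the literal 'e', then one or more of a digit (lazy).
`re.match` won't scan ahead — the pattern has to work from the very first character.
Here the string doesn't start with a match, so the call returns None.

None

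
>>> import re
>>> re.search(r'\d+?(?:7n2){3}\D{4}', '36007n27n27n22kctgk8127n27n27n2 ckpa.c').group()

The pattern matches one or more of a digit (lazy), then the literal '7n2' repeated 3 times; then exactly 4 of a non-digit.
Unlike `match`, `search` isn't anchored — it looks for the pattern anywhere in the string.
The match spans [19:35] → '8127n27n27n2 ckp'.

'8127n27n27n2 ckp'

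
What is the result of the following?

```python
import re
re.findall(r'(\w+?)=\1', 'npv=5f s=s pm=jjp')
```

['s']

A backreference is literal: `\1` must see the identical characters the first group matched.
Scanning left to right: at [7:10] match 's=s', group 1 = 's'.
Because there's exactly one group, `findall` drops the full match and keeps group 1 from the one hit.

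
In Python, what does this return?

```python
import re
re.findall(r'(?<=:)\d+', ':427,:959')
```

['427', '959']

The lookaround is zero-width — it requires the adjacent text to match without consuming it, so the asserted text isn't part of the match.
Walking the string: at [1:4] → '427'; at [6:9] → '959'.
Since nothing is captured, `findall` lists the 2 matched substrings directly.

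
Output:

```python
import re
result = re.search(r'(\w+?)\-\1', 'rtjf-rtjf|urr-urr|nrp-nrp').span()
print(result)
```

(0, 9)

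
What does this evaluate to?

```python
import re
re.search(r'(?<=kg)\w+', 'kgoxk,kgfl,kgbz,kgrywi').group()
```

'oxk'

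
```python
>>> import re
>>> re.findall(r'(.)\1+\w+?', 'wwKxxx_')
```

['w', 'x']

A backreference is literal: `\1` must see the identical characters the first group matched.
Scanning left to right: at [0:3] match 'wwK', group 1 = 'w'; at [3:7] match 'xxx_', group 1 = 'x'.
Because there's exactly one group, `findall` drops the full match and keeps group 1 from each hit.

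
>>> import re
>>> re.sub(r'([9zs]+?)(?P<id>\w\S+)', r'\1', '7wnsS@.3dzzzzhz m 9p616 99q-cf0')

The pattern matches one or more of one of [9zs] (lazy) (captured); then a word character, then one or more of a non-whitespace character (captured as 'id').
Each match is replaced using the text its own group 1 captured.

'7wns m 9 9'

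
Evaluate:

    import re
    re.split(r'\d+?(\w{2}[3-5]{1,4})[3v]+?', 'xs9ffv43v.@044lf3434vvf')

['xs9ffv43v.@', 'lf3434', 'vf']

This matches one or more of a digit (lazy); then exactly 2 of a word character, then 1 to 4 of a character in [3-5] (captured); then one or more of one of [3v] (lazy).
Matches to split on: at [11:21] → '044lf3434v'.
`re.split` interleaves the captured-group text with the surrounding fragments.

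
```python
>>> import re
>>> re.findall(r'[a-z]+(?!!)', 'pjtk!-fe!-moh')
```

['pjt', 'f', 'moh']

The negative lookahead/lookbehind blocks any match where the forbidden context is present.
Scanning left to right: at [0:3] → 'pjt'; at [6:7] → 'f'; at [10:13] → 'moh'.
No capturing groups, so `findall` returns the 3 full match strings.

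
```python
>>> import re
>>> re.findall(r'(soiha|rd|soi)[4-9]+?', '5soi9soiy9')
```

['soi']

Walking the string: at [1:5] match 'soi9', group 1 = 'soi'.
One capturing group, so `findall` returns just the captured substring from the one match — 1 in all.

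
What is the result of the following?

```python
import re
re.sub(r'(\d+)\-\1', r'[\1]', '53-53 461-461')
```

'[53] [461]'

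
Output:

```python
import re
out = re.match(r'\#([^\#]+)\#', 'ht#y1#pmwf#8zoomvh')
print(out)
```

`re.match` only tries the pattern at the start of the string.
Here the string doesn't start with a match, so the call returns None.

None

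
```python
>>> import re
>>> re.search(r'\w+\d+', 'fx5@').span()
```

(0, 3)

This matches one or more of a word character; then one or more of a digit.
`search` walks the string left to right and returns the first match it finds.
The match spans [0:3] → 'fx5'.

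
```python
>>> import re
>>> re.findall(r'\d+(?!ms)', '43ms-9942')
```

['4', '9942']

The negative lookahead/lookbehind blocks any match where the forbidden context is present.
Walking the string: at [0:1] → '4'; at [5:9] → '9942'.
No capturing groups, so `findall` returns the 2 full match strings.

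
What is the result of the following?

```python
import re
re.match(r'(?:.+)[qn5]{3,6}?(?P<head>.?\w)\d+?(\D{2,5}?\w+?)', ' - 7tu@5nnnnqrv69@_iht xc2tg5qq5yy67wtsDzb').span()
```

(0, 39)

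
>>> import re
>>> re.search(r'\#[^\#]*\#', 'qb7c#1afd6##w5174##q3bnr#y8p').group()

'#1afd6#'

`re.search` scans for the first position where the pattern succeeds.
The match spans [4:11] → '#1afd6#'.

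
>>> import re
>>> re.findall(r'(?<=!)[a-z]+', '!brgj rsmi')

Lookahead/lookbehind check context without consuming it, so the matched span excludes the asserted characters.
No capturing groups, so `findall` returns the 1 full match string.

['brgj']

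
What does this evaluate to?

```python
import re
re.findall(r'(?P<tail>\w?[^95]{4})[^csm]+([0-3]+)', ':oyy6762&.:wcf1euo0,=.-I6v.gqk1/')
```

[(':oyy', '2'), ('.:wc', '1')]

This matches optionally a word character, then exactly 4 of any character except [95] (captured as 'tail'); then one or more of any character except [csm]; then one or more of a character in [0-3] (captured).
Matches: at [0:8] match ':oyy6762', groups = (':oyy', '2'); at [9:31] match '.:wcf1euo0,=.-I6v.gqk1', groups = ('.:wc', '1').
With 2 capturing groups, `findall` returns a 2-tuple per match.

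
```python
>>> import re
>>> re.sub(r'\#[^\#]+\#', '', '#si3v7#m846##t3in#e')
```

Each match is replaced by ''.

'm846#e'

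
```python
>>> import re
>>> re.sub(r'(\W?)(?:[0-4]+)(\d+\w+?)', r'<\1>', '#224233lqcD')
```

'<#>qcD'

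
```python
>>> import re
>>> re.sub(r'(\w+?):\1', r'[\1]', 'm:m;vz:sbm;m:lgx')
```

`\1` has to match the exact text group 1 already captured.
Matches: at [0:3] → 'm:m'.
Each match is replaced using the text its own group 1 captured.

'[m];vz:sbm;m:lgx'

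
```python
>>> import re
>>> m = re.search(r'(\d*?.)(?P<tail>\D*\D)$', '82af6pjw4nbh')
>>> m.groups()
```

('4', 'nbh')

The match spans [8:12] → '4nbh'.
Captured: group 1 = '4', group 2 = 'nbh'.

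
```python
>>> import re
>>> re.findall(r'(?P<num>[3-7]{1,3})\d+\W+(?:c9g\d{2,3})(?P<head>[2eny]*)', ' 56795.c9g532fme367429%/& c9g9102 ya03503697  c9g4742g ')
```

Pattern: 1 to 3 of a character in [3-7] (captured as 'num'); then one or more of a digit, then one or more of a non-word character; then the literal 'c9g', then 2 to 3 of a digit (non-capturing group); then zero or more of one of [2eny] (captured as 'head').
Walking the string: at [1:13] match '56795.c9g532', groups = ('567', ''); at [16:33] match '367429%/& c9g9102', groups = ('367', '2'); at [37:53] match '3503697  c9g4742', groups = ('35', '2').
2 groups means each result is a tuple of 2 captured strings — 3 here.

[('567', ''), ('367', '2'), ('35', '2')]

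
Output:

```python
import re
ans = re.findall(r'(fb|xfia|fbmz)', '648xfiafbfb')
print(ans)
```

['xfia', 'fb', 'fb']

`findall` collects group 1 from each match (3 total).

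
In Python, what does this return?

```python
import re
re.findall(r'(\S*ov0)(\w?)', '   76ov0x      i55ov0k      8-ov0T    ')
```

[('76ov0', 'x'), ('i55ov0', 'k'), ('8-ov0', 'T')]

This matches zero or more of a non-whitespace character, then the literal 'ov0' (captured); then optionally a word character (captured).
Matches: at [3:9] match '76ov0x', groups = ('76ov0', 'x'); at [15:22] match 'i55ov0k', groups = ('i55ov0', 'k'); at [28:34] match '8-ov0T', groups = ('8-ov0', 'T').
2 groups means each result is a tuple of 2 captured strings — 3 here.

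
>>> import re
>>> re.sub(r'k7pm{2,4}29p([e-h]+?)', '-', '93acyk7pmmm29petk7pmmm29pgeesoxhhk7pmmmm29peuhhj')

'93acy-t-eesoxhh-uhhj'

Lazy quantifiers expand one character at a time until the remainder of the pattern can match.
Every occurrence is swapped for '-'.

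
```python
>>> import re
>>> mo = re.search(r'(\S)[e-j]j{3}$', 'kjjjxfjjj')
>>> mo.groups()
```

('x',)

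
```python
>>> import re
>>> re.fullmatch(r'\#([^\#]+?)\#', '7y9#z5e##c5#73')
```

None

`fullmatch` succeeds only if the pattern covers the string from start to end.
Here there's no way to consume every character, so the call returns None.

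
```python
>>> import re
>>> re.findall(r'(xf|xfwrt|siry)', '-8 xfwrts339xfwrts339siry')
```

['xf', 'xf', 'siry']

Branches in `(...|...)` are attempted left-to-right; the first branch that allows the whole pattern to succeed is taken.
Scanning left to right: at [3:5] match 'xf', group 1 = 'xf'; at [12:14] match 'xf', group 1 = 'xf'; at [21:25] match 'siry', group 1 = 'siry'.
With a single group, `findall` returns only what that group captured — 3 items.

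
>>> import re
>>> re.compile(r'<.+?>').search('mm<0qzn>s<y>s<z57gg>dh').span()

(2, 8)

The `?` after the quantifier makes it lazy — it takes as little as possible before letting the rest of the pattern try.
The match spans [2:8] → '<0qzn>'.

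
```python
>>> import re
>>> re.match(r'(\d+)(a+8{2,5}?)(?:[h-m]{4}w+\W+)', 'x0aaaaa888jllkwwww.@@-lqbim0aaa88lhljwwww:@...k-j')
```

The pattern matches one or more of a digit (captured); then one or more of a literal 'a', then 2 to 5 of a literal '8' (lazy) (captured); then exactly 4 of a character in [h-m], then one or more of a literal 'w', then one or more of a non-word character (non-capturing group).
`match` is anchored at position 0; if the pattern doesn't fit there, it returns None.
Here position 0 doesn't satisfy it, so the call returns None.

None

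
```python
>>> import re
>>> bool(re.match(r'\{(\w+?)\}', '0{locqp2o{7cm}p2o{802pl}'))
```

False

`re.match` only tries the pattern at the start of the string.
Here position 0 doesn't satisfy it, so the call returns None, and `bool(None)` is False.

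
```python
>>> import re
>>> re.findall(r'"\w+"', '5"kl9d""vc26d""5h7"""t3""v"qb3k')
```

`findall` yields the raw match text (5 of them) because the pattern has no groups.

['"kl9d"', '"vc26d"', '"5h7"', '"t3"', '"v"']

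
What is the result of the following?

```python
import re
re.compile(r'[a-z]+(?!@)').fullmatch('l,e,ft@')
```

None

`re.fullmatch` requires the pattern to consume the entire string.
Here the string isn't matched end-to-end, so the call returns None.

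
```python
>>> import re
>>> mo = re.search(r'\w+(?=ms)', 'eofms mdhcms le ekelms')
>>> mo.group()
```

'eof'

Lookahead/lookbehind check context without consuming it, so the matched span excludes the asserted characters.
Unlike `match`, `search` isn't anchored — it looks for the pattern anywhere in the string.
The match spans [0:3] → 'eof'.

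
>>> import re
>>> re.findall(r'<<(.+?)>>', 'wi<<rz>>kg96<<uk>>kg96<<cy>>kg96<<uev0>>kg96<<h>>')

['rz', 'uk', 'cy', 'uev0', 'h']

The `?` after the quantifier makes it lazy — it takes as little as possible before letting the rest of the pattern try.
Walking the string: at [2:8] match '<<rz>>', group 1 = 'rz'; at [12:18] match '<<uk>>', group 1 = 'uk'; at [22:28] match '<<cy>>', group 1 = 'cy'; at [32:40] match '<<uev0>>', group 1 = 'uev0'; at [44:49] match '<<h>>', group 1 = 'h'.
With a single group, `findall` returns only what that group captured — 5 items.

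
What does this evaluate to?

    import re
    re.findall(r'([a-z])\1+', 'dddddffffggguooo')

['d', 'f', 'g', 'o']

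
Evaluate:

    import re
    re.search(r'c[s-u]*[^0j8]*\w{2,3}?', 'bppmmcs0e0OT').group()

Pattern: a literal 'c', then zero or more of a character in [s-u]; then zero or more of any character except [0j8], then 2 to 3 of a word character (lazy).
The match spans [5:9] → 'cs0e'.

'cs0e'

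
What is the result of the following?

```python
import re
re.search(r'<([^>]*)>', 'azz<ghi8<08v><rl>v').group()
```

The match spans [3:13] → '<ghi8<08v>'.

'<ghi8<08v>'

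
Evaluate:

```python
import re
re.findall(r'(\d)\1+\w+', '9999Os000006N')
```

The backreference `\1` re-matches whatever the first group consumed, character for character.
Matches: at [0:13] match '9999Os000006N', group 1 = '9'.
With a single group, `findall` returns only what that group captured — 1 item.

['9']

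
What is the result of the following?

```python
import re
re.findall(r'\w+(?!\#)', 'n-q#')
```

`(?!…)`/`(?<!…)` only lets a position through if the neighbouring text does NOT match; no characters are consumed.
Matches: at [0:1] → 'n'.
No capturing groups, so `findall` returns the 1 full match string.

['n']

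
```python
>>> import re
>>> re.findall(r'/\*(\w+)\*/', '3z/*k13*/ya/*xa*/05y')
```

['k13', 'xa']

With a single group, `findall` returns only what that group captured — 2 items.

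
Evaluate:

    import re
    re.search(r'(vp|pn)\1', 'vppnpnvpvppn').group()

`\1` is not a pattern — it's the concrete string captured by group 1, re-applied verbatim.
The match spans [2:6] → 'pnpn'.

'pnpn'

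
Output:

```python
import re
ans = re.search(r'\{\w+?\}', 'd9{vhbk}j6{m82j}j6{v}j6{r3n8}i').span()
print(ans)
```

`search` walks the string left to right and returns the first match it finds.
The match spans [2:8] → '{vhbk}'.

(2, 8)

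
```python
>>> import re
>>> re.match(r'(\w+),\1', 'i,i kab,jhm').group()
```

A backreference is literal: `\1` must see the identical characters the first group matched.
`re.match` only tries the pattern at the start of the string.
The match spans [0:3] → 'i,i'.
Captured: group 1 = 'i'.

'i,i'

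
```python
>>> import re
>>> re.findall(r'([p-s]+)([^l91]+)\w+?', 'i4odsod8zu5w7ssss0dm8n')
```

Pattern: one or more of a character in [p-s] (captured); then one or more of any character except [l91] (captured); then one or more of a word character (lazy).
Scanning left to right: at [4:22] match 'sod8zu5w7ssss0dm8n', groups = ('s', 'od8zu5w7ssss0dm8').
2 groups means the one result is a tuple of 2 captured strings — 1 here.

[('s', 'od8zu5w7ssss0dm8')]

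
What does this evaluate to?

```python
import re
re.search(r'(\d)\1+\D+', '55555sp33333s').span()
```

(0, 7)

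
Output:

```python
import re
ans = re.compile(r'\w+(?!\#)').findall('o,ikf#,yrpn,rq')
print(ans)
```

Because the assertion is negative and zero-width, positions next to the forbidden text are skipped.
Walking the string: at [0:1] → 'o'; at [2:4] → 'ik'; at [7:11] → 'yrpn'; at [12:14] → 'rq'.
With no groups in the pattern, `findall` gives back each whole match — 4 here.

['o', 'ik', 'yrpn', 'rq']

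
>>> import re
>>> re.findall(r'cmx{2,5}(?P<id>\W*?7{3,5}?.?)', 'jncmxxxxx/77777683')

['/7777']

This matches the literal 'cm', then 2 to 5 of a literal 'x'; then zero or more of a non-word character (lazy), then 3 to 5 of a literal '7' (lazy), then optionally any character (captured as 'id').
With the lazy modifier that quantifier settles for the fewest repetitions that let the rest of the pattern succeed (the atoms after it are unaffected and can still be greedy).
Walking the string: at [2:14] match 'cmxxxxx/7777', group 1 = '/7777'.
With a single group, `findall` returns only what that group captured — 1 item.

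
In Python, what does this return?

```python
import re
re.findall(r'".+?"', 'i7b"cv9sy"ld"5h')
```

With no groups in the pattern, `findall` gives back each whole match — 1 here.

['"cv9sy"']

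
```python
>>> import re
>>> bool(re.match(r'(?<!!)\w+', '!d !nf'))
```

False

`re.match` only tries the pattern at the start of the string.
Here position 0 doesn't satisfy it, so the call returns None, and `bool(None)` is False.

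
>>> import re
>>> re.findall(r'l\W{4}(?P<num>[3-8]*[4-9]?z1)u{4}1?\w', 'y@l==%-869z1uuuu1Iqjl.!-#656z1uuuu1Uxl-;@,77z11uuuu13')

['869z1', '656z1']

Because there's exactly one group, `findall` drops the full match and keeps group 1 from each hit.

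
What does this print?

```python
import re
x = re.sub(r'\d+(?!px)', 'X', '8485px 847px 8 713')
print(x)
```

X5px X7px X X

The negative lookahead/lookbehind blocks any match where the forbidden context is present.
Each match is replaced by 'X'.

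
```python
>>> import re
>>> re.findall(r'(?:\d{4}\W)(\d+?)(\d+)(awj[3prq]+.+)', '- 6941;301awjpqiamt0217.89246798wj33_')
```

With 3 capturing groups, `findall` returns a 3-tuple per match.

[('3', '01', 'awjpqiamt0217.89246798wj33_')]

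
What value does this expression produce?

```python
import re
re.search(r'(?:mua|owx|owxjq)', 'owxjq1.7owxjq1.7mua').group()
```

Alternation tries branches left to right and keeps the first one that lets the overall match succeed at that position.
`search` walks the string left to right and returns the first match it finds.
The match spans [0:3] → 'owx'.

'owx'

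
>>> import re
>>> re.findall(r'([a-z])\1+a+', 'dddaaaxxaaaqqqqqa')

['d', 'x', 'q']

After group 1 captures some text, `\1` only succeeds where that same text appears again.
`findall` collects group 1 from each match (3 total).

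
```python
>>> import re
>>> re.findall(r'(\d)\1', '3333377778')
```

A backreference is literal: `\1` must see the identical characters the first group matched.
Matches: at [0:2] match '33', group 1 = '3'; at [2:4] match '33', group 1 = '3'; at [5:7] match '77', group 1 = '7'; at [7:9] match '77', group 1 = '7'.
With a single group, `findall` returns only what that group captured — 4 items.

['3', '3', '7', '7']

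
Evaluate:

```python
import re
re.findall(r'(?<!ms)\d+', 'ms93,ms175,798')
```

A negative assertion filters positions out without eating any characters.
Scanning left to right: at [3:4] → '3'; at [8:10] → '75'; at [11:14] → '798'.
`findall` yields the raw match text (3 of them) because the pattern has no groups.

['3', '75', '798']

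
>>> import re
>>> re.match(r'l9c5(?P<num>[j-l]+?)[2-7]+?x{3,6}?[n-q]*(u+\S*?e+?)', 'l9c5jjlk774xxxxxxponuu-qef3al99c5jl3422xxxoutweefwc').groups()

('jjlk', 'uu-qe')

The pattern matches a literal 'l', then the literal '9c5'; then one or more of a character in [j-l] (lazy) (captured as 'num'); then one or more of a character in [2-7] (lazy), then 3 to 6 of the literal 'x' (lazy), then zero or more of a character in [n-q]; then one or more of a literal 'u', then zero or more of a non-whitespace character (lazy), then one or more of a literal 'e' (lazy) (captured).
`re.match` only tries the pattern at the start of the string.
The match spans [0:25] → 'l9c5jjlk774xxxxxxponuu-qe'.
Captured: group 1 = 'jjlk', group 2 = 'uu-qe'.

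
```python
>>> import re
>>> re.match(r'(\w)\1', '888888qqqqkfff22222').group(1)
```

The match spans [0:2] → '88'.
Captured: group 1 = '8'.

'8'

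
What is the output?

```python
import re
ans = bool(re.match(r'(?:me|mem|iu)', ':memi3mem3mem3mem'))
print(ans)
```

With `match`, the pattern is implicitly anchored at the beginning.
Here the pattern fails at index 0, so the call returns None, and `bool(None)` is False.

False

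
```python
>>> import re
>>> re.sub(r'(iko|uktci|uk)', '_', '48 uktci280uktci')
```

Branches in `(...|...)` are attempted left-to-right; the first branch that allows the whole pattern to succeed is taken.
Each match is replaced by '_'.

'48 _280_'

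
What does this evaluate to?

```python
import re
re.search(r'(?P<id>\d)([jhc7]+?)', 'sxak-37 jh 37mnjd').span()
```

(5, 7)

The match spans [5:7] → '37'.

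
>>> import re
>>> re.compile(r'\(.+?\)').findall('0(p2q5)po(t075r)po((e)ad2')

A `+?`/`*?`/`{m,n}?` starts at its minimum and grows only as far as needed for what follows to match.
Walking the string: at [1:7] → '(p2q5)'; at [9:16] → '(t075r)'; at [18:22] → '((e)'.
`findall` yields the raw match text (3 of them) because the pattern has no groups.

['(p2q5)', '(t075r)', '((e)']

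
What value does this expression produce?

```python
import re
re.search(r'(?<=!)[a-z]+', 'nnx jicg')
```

The lookaround is zero-width — it requires the adjacent text to match without consuming it, so the asserted text isn't part of the match.
Here the pattern never matches, so the call returns None.

None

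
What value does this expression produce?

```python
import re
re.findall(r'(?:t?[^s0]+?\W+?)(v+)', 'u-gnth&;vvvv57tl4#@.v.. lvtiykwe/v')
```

['vvvv', 'v', 'v']

A `+?`/`*?`/`{m,n}?` starts at its minimum and grows only as far as needed for what follows to match.
`findall` collects group 1 from each match (3 total).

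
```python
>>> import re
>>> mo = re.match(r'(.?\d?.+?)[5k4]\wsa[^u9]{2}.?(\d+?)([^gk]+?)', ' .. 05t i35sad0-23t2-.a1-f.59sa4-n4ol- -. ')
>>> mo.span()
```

(0, 36)

Pattern: optionally any character, then optionally a digit, then one or more of any character (lazy) (captured); then one of [5k4], then a word character; then the literal 'sa', then exactly 2 of any character except [u9], then optionally any character; then one or more of a digit (lazy) (captured); then one or more of any character except [gk] (lazy) (captured).
A non-greedy quantifier consumes as few characters as it can — just enough that the remainder of the pattern still matches from where it stops; whatever follows it matches normally.
`re.match` won't scan ahead — the pattern has to work from the very first character.
The match spans [0:36] → ' .. 05t i35sad0-23t2-.a1-f.59sa4-n4o'.
Captured: group 1 = ' .. 05t i35sad0-23t2-.a1-f.', group 2 = '4', group 3 = 'o'.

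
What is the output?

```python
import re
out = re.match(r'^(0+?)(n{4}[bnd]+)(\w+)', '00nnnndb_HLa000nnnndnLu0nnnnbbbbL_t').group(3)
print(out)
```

This matches anchored at the start of the string; then one or more of a literal '0' (lazy) (captured); then exactly 4 of a literal 'n', then one or more of one of [bnd] (captured); then one or more of a word character (captured).
`match` is anchored at position 0; if the pattern doesn't fit there, it returns None.
The match spans [0:35] → '00nnnndb_HLa000nnnndnLu0nnnnbbbbL_t'.
Captured: group 1 = '00', group 2 = 'nnnndb', group 3 = '_HLa000nnnndnLu0nnnnbbbbL_t'.

_HLa000nnnndnLu0nnnnbbbbL_t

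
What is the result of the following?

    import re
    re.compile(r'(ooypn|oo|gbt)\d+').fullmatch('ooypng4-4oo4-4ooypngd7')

`re.fullmatch` is like wrapping the pattern in `^…$` (in single-line mode).
Here the pattern can't cover the whole string, so the call returns None.

None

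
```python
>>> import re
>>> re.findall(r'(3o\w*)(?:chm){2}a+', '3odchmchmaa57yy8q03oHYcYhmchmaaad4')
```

['3od']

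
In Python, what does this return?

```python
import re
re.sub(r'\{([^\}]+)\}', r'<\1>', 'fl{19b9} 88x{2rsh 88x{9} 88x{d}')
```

The replacement refers to a captured group, so each match is rewritten using its own captured text.

'fl<19b9> 88x<2rsh 88x{9> 88x<d>'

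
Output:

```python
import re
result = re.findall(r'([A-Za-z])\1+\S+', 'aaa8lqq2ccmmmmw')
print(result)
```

A backreference is literal: `\1` must see the identical characters the first group matched.
Matches: at [0:15] match 'aaa8lqq2ccmmmmw', group 1 = 'a'.
One capturing group, so `findall` returns just the captured substring from the one match — 1 in all.

['a']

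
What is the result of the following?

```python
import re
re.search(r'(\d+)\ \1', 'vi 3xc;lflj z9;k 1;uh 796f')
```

None

`\1` is not a pattern — it's the concrete string captured by group 1, re-applied verbatim.
Unlike `match`, `search` isn't anchored — it looks for the pattern anywhere in the string.
Here the pattern never matches, so the call returns None.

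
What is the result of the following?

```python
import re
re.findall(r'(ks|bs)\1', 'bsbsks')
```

['bs']

After group 1 captures some text, `\1` only succeeds where that same text appears again.
Walking the string: at [0:4] match 'bsbs', group 1 = 'bs'.
`findall` collects group 1 from the one match (1 total).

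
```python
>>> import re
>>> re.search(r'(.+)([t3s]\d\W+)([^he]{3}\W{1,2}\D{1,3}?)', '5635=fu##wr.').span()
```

Pattern: one or more of any character (captured); then one of [t3s], then a digit, then one or more of a non-word character (captured); then exactly 3 of any character except [he], then 1 to 2 of a non-word character, then 1 to 3 of a non-digit (lazy) (captured).
Unlike `match`, `search` isn't anchored — it looks for the pattern anywhere in the string.
The match spans [0:10] → '5635=fu##w'.
Captured: group 1 = '56', group 2 = '35=', group 3 = 'fu##w'.

(0, 10)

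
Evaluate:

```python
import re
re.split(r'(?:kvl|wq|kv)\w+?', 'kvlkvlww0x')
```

['', 'vlww0x']

Alternation tries branches left to right and keeps the first one that lets the overall match succeed at that position.
Matches to split on: at [0:4] → 'kvlk'.
Each match becomes a cut point; 2 segments remain.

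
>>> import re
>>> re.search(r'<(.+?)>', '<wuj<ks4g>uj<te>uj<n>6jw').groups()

('wuj<ks4g',)

Unlike `match`, `search` isn't anchored — it looks for the pattern anywhere in the string.
The match spans [0:10] → '<wuj<ks4g>'.
Captured: group 1 = 'wuj<ks4g'.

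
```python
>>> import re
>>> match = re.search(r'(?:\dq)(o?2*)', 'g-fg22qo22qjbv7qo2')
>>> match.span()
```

(5, 10)

The match spans [5:10] → '2qo22'.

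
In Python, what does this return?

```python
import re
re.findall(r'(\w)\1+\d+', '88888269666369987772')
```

After group 1 captures some text, `\1` only succeeds where that same text appears again.
Because there's exactly one group, `findall` drops the full match and keeps group 1 from the one hit.

['8']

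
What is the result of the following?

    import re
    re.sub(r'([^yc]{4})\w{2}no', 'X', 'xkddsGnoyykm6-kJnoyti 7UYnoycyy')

Pattern: exactly 4 of any character except [yc] (captured); then exactly 2 of a word character, then the literal 'no'.
Matches: at [0:8] → 'xkddsGno'; at [10:18] → 'km6-kJno'; at [19:27] → 'ti 7UYno'.
Each match is replaced by 'X'.

'XyyXyXycyy'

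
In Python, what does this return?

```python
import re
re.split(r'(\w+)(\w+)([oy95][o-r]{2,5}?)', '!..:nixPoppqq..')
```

['!..:', 'nix', 'P', 'opp', 'qq..']

The pattern matches one or more of a word character (captured); then one or more of a word character (captured); then one of [oy95], then 2 to 5 of a character in [o-r] (lazy) (captured).
Matches to split on: at [4:11] → 'nixPopp'.
With a capturing group present, the delimiter's captured portion is kept in the result list.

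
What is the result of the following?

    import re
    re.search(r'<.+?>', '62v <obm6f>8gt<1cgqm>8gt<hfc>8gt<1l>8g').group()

`re.search` tries every starting position until one works.
The match spans [4:11] → '<obm6f>'.

'<obm6f>'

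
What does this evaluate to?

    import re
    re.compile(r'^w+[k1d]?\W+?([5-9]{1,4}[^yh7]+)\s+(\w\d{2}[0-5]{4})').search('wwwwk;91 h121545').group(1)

The pattern matches anchored at the start of the string; then one or more of a literal 'w', then optionally one of [k1d], then one or more of a non-word character (lazy); then 1 to 4 of a character in [5-9], then one or more of any character except [yh7] (captured); then one or more of whitespace; then a word character, then exactly 2 of a digit, then exactly 4 of a character in [0-5] (captured).
`search` walks the string left to right and returns the first match it finds.
The match spans [0:16] → 'wwwwk;91 h121545'.
Captured: group 1 = '91', group 2 = 'h121545'.

'91'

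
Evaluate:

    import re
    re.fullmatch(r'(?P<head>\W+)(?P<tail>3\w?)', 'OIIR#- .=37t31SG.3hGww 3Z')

None

The pattern matches one or more of a non-word character (captured as 'head'); then the literal '3', then optionally a word character (captured as 'tail').
`re.fullmatch` is like wrapping the pattern in `^…$` (in single-line mode).
Here the pattern can't cover the whole string, so the call returns None.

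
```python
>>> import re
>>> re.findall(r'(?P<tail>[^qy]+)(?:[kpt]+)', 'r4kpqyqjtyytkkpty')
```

['r4k', 'j', 'tkkp']

`findall` collects group 1 from each match (3 total).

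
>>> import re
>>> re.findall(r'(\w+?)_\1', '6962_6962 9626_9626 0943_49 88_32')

['6962', '9626']

`\1` has to match the exact text group 1 already captured.
Scanning left to right: at [0:9] match '6962_6962', group 1 = '6962'; at [10:19] match '9626_9626', group 1 = '9626'.
One capturing group, so `findall` returns just the captured substring from each match — 2 in all.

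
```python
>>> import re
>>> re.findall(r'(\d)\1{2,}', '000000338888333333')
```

['0', '8', '3']

A backreference is literal: `\1` must see the identical characters the first group matched.
`findall` collects group 1 from each match (3 total).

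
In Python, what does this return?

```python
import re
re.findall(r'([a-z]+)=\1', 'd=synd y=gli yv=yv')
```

The backreference `\1` re-matches whatever the first group consumed, character for character.
Scanning left to right: at [13:18] match 'yv=yv', group 1 = 'yv'.
One capturing group, so `findall` returns just the captured substring from the one match — 1 in all.

['yv']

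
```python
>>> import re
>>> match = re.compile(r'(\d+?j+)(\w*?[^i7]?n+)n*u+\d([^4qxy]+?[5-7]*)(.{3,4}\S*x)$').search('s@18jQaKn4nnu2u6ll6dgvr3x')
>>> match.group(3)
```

'u6'

The pattern matches one or more of a digit (lazy), then one or more of a literal 'j' (captured); then zero or more of a word character (lazy), then optionally any character except [i7], then one or more of a literal 'n' (captured); then zero or more of the literal 'n', then one or more of the literal 'u'; then a digit; then one or more of any character except [4qxy] (lazy), then zero or more of a character in [5-7] (captured); then 3 to 4 of any character, then zero or more of a non-whitespace character, then the literal 'x' (captured); then anchored at the end.
`re.search` scans for the first position where the pattern succeeds.
The match spans [2:25] → '18jQaKn4nnu2u6ll6dgvr3x'.
Captured: group 1 = '18j', group 2 = 'QaKn4nn', group 3 = 'u6', group 4 = 'll6dgvr3x'.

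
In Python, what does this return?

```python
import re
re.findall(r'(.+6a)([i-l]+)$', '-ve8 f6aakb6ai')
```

[('-ve8 f6aakb6a', 'i')]

With 2 capturing groups, `findall` returns a 2-tuple per match.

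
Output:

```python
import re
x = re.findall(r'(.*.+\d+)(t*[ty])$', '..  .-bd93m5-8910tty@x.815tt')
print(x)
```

The pattern matches zero or more of any character, then one or more of any character, then one or more of a digit (captured); then zero or more of the literal 't', then one of [ty] (captured); then anchored at the end.
Walking the string: at [0:28] match '..  .-bd93m5-8910tty@x.815tt', groups = ('..  .-bd93m5-8910tty@x.815', 'tt').
2 groups means the one result is a tuple of 2 captured strings — 1 here.

[('..  .-bd93m5-8910tty@x.815', 'tt')]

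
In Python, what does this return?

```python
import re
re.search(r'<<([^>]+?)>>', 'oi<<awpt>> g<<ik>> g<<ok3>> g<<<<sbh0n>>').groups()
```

Unlike `match`, `search` isn't anchored — it looks for the pattern anywhere in the string.
The match spans [2:10] → '<<awpt>>'.
Captured: group 1 = 'awpt'.

('awpt',)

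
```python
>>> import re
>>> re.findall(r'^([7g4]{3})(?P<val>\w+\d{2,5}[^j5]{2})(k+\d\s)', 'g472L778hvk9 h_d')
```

[('g47', '2L778hv', 'k9 ')]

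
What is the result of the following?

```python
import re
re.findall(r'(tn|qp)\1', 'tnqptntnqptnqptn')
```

['tn']

A backreference is literal: `\1` must see the identical characters the first group matched.
One capturing group, so `findall` returns just the captured substring from the one match — 1 in all.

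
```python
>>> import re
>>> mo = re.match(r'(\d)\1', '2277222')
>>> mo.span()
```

(0, 2)

The backreference `\1` re-matches whatever the first group consumed, character for character.
With `match`, the pattern is implicitly anchored at the beginning.
The match spans [0:2] → '22'.
Captured: group 1 = '2'.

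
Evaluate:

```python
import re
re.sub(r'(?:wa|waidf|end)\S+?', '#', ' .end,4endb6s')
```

Every occurrence is swapped for '#'.

' .#4#6s'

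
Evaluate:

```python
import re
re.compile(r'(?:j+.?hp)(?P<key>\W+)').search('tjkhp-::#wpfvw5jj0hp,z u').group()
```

'jkhp-::#'

This matches one or more of the literal 'j', then optionally any character, then the literal 'hp' (non-capturing group); then one or more of a non-word character (captured as 'key').
The match spans [1:9] → 'jkhp-::#'.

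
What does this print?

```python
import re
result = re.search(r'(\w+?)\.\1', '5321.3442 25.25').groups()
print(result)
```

('25',)

The match spans [10:15] → '25.25'.
Captured: group 1 = '25'.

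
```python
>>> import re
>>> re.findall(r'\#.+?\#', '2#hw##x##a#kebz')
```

['#hw#', '#x#', '#a#']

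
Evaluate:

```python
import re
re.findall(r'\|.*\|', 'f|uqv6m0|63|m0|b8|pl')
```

['|uqv6m0|63|m0|b8|']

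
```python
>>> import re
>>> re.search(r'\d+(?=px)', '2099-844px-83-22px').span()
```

The positive lookaround only admits positions where the adjacent text matches; those characters stay outside the span.
`re.search` tries every starting position until one works.
The match spans [5:8] → '844'.

(5, 8)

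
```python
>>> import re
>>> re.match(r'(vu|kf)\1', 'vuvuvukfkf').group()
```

`re.match` only tries the pattern at the start of the string.
The match spans [0:4] → 'vuvu'.

'vuvu'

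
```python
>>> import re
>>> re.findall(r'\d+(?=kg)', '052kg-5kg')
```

['052', '5']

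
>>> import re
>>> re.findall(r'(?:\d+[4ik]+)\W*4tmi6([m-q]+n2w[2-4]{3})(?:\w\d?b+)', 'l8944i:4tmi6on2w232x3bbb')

['on2w232']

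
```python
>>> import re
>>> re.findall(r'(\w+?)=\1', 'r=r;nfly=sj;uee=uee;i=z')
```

`\1` is not a pattern — it's the concrete string captured by group 1, re-applied verbatim.
Because there's exactly one group, `findall` drops the full match and keeps group 1 from each hit.

['r', 'uee']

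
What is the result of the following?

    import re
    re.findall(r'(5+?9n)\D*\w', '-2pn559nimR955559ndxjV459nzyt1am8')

['559n', '55559n', '59n']

Pattern: one or more of the literal '5' (lazy), then the literal '9n' (captured); then zero or more of a non-digit, then a word character.
Matches: at [4:12] match '559nimR9', group 1 = '559n'; at [12:23] match '55559ndxjV4', group 1 = '55559n'; at [23:30] match '59nzyt1', group 1 = '59n'.
With a single group, `findall` returns only what that group captured — 3 items.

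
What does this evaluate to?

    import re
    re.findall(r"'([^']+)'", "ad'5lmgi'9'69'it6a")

['5lmgi', '69']

Because there's exactly one group, `findall` drops the full match and keeps group 1 from each hit.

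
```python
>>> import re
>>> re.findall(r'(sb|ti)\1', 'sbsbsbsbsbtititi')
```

After group 1 captures some text, `\1` only succeeds where that same text appears again.
One capturing group, so `findall` returns just the captured substring from each match — 3 in all.

['sb', 'sb', 'ti']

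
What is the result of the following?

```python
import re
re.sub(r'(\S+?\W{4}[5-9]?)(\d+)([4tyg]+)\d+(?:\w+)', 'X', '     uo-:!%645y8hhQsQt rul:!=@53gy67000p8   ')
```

'     X X   '

This matches one or more of a non-whitespace character (lazy), then exactly 4 of a non-word character, then optionally a character in [5-9] (captured); then one or more of a digit (captured); then one or more of one of [4tyg] (captured); then one or more of a digit; then one or more of a word character (non-capturing group).
Matches: at [5:22] → 'uo-:!%645y8hhQsQt'; at [23:41] → 'rul:!=@53gy67000p8'.
Each match is replaced by 'X'.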